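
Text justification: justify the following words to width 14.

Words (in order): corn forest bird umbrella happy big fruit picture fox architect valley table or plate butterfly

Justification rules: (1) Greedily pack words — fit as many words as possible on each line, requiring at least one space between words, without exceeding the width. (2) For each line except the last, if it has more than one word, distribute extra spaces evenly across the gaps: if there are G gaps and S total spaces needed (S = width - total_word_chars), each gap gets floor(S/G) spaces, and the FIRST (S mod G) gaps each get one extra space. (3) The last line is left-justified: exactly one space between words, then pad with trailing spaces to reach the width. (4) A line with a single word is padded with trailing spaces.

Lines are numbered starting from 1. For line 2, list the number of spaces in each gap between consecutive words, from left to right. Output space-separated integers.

Line 1: ['corn', 'forest'] (min_width=11, slack=3)
Line 2: ['bird', 'umbrella'] (min_width=13, slack=1)
Line 3: ['happy', 'big'] (min_width=9, slack=5)
Line 4: ['fruit', 'picture'] (min_width=13, slack=1)
Line 5: ['fox', 'architect'] (min_width=13, slack=1)
Line 6: ['valley', 'table'] (min_width=12, slack=2)
Line 7: ['or', 'plate'] (min_width=8, slack=6)
Line 8: ['butterfly'] (min_width=9, slack=5)

Answer: 2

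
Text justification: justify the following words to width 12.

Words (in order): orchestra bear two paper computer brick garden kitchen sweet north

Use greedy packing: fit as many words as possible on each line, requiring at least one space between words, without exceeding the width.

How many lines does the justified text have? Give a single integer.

Line 1: ['orchestra'] (min_width=9, slack=3)
Line 2: ['bear', 'two'] (min_width=8, slack=4)
Line 3: ['paper'] (min_width=5, slack=7)
Line 4: ['computer'] (min_width=8, slack=4)
Line 5: ['brick', 'garden'] (min_width=12, slack=0)
Line 6: ['kitchen'] (min_width=7, slack=5)
Line 7: ['sweet', 'north'] (min_width=11, slack=1)
Total lines: 7

Answer: 7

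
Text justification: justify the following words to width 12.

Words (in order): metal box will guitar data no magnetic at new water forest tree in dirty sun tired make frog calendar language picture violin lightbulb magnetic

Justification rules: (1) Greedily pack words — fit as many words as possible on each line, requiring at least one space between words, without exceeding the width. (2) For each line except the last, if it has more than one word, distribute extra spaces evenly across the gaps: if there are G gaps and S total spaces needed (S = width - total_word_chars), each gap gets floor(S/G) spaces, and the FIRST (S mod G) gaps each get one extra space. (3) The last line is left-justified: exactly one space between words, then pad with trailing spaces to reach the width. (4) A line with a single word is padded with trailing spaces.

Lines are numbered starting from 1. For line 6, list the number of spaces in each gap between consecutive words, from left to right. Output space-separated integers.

Answer: 2

Derivation:
Line 1: ['metal', 'box'] (min_width=9, slack=3)
Line 2: ['will', 'guitar'] (min_width=11, slack=1)
Line 3: ['data', 'no'] (min_width=7, slack=5)
Line 4: ['magnetic', 'at'] (min_width=11, slack=1)
Line 5: ['new', 'water'] (min_width=9, slack=3)
Line 6: ['forest', 'tree'] (min_width=11, slack=1)
Line 7: ['in', 'dirty', 'sun'] (min_width=12, slack=0)
Line 8: ['tired', 'make'] (min_width=10, slack=2)
Line 9: ['frog'] (min_width=4, slack=8)
Line 10: ['calendar'] (min_width=8, slack=4)
Line 11: ['language'] (min_width=8, slack=4)
Line 12: ['picture'] (min_width=7, slack=5)
Line 13: ['violin'] (min_width=6, slack=6)
Line 14: ['lightbulb'] (min_width=9, slack=3)
Line 15: ['magnetic'] (min_width=8, slack=4)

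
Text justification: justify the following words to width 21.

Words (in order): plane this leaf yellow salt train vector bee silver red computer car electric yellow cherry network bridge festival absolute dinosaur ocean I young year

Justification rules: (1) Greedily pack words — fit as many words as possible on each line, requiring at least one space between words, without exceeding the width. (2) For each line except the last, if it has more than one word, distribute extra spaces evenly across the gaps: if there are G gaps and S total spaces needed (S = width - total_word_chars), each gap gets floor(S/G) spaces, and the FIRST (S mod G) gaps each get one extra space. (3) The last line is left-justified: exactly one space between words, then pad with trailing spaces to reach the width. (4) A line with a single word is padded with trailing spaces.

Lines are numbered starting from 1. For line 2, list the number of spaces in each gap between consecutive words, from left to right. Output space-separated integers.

Answer: 3 3

Derivation:
Line 1: ['plane', 'this', 'leaf'] (min_width=15, slack=6)
Line 2: ['yellow', 'salt', 'train'] (min_width=17, slack=4)
Line 3: ['vector', 'bee', 'silver', 'red'] (min_width=21, slack=0)
Line 4: ['computer', 'car', 'electric'] (min_width=21, slack=0)
Line 5: ['yellow', 'cherry', 'network'] (min_width=21, slack=0)
Line 6: ['bridge', 'festival'] (min_width=15, slack=6)
Line 7: ['absolute', 'dinosaur'] (min_width=17, slack=4)
Line 8: ['ocean', 'I', 'young', 'year'] (min_width=18, slack=3)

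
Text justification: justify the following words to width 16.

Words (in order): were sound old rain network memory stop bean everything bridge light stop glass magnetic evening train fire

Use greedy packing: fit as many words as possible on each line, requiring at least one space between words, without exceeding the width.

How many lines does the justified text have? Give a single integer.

Answer: 8

Derivation:
Line 1: ['were', 'sound', 'old'] (min_width=14, slack=2)
Line 2: ['rain', 'network'] (min_width=12, slack=4)
Line 3: ['memory', 'stop', 'bean'] (min_width=16, slack=0)
Line 4: ['everything'] (min_width=10, slack=6)
Line 5: ['bridge', 'light'] (min_width=12, slack=4)
Line 6: ['stop', 'glass'] (min_width=10, slack=6)
Line 7: ['magnetic', 'evening'] (min_width=16, slack=0)
Line 8: ['train', 'fire'] (min_width=10, slack=6)
Total lines: 8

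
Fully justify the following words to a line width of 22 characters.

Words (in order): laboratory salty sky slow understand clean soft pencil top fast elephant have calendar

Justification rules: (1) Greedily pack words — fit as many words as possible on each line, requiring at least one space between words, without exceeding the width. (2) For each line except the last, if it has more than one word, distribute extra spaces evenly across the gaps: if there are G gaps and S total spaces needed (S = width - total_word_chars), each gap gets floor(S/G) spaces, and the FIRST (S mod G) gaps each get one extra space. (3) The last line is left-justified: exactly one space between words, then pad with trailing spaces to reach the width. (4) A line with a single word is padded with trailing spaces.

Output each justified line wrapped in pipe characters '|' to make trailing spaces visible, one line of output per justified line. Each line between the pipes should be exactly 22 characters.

Line 1: ['laboratory', 'salty', 'sky'] (min_width=20, slack=2)
Line 2: ['slow', 'understand', 'clean'] (min_width=21, slack=1)
Line 3: ['soft', 'pencil', 'top', 'fast'] (min_width=20, slack=2)
Line 4: ['elephant', 'have', 'calendar'] (min_width=22, slack=0)

Answer: |laboratory  salty  sky|
|slow  understand clean|
|soft  pencil  top fast|
|elephant have calendar|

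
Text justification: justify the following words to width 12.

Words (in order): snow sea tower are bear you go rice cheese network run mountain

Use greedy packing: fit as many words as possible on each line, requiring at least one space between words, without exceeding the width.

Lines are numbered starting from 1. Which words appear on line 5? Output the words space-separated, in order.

Line 1: ['snow', 'sea'] (min_width=8, slack=4)
Line 2: ['tower', 'are'] (min_width=9, slack=3)
Line 3: ['bear', 'you', 'go'] (min_width=11, slack=1)
Line 4: ['rice', 'cheese'] (min_width=11, slack=1)
Line 5: ['network', 'run'] (min_width=11, slack=1)
Line 6: ['mountain'] (min_width=8, slack=4)

Answer: network run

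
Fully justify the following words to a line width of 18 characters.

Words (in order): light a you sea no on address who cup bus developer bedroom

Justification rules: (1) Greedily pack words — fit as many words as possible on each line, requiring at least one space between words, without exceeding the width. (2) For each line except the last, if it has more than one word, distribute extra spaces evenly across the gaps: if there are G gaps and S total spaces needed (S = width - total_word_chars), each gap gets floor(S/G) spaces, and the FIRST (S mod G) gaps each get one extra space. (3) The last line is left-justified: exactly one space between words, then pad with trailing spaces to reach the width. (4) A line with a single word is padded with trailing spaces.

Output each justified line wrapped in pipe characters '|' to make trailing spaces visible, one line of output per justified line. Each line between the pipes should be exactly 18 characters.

Line 1: ['light', 'a', 'you', 'sea', 'no'] (min_width=18, slack=0)
Line 2: ['on', 'address', 'who', 'cup'] (min_width=18, slack=0)
Line 3: ['bus', 'developer'] (min_width=13, slack=5)
Line 4: ['bedroom'] (min_width=7, slack=11)

Answer: |light a you sea no|
|on address who cup|
|bus      developer|
|bedroom           |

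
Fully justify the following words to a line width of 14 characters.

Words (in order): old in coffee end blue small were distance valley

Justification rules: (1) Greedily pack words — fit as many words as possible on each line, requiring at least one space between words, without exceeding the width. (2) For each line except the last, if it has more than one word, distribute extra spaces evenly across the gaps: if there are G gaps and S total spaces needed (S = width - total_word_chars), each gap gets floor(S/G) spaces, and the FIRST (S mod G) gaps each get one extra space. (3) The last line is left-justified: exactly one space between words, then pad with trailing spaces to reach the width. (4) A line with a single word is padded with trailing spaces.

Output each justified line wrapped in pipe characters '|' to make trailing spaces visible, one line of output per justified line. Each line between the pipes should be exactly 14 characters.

Line 1: ['old', 'in', 'coffee'] (min_width=13, slack=1)
Line 2: ['end', 'blue', 'small'] (min_width=14, slack=0)
Line 3: ['were', 'distance'] (min_width=13, slack=1)
Line 4: ['valley'] (min_width=6, slack=8)

Answer: |old  in coffee|
|end blue small|
|were  distance|
|valley        |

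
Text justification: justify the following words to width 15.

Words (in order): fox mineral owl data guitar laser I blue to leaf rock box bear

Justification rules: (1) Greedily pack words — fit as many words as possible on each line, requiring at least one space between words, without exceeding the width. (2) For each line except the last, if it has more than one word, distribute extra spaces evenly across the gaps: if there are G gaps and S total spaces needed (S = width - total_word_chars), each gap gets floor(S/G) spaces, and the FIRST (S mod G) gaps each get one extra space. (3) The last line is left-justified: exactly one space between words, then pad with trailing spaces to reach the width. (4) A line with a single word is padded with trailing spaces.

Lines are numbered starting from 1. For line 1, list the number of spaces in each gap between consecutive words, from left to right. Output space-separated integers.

Answer: 1 1

Derivation:
Line 1: ['fox', 'mineral', 'owl'] (min_width=15, slack=0)
Line 2: ['data', 'guitar'] (min_width=11, slack=4)
Line 3: ['laser', 'I', 'blue', 'to'] (min_width=15, slack=0)
Line 4: ['leaf', 'rock', 'box'] (min_width=13, slack=2)
Line 5: ['bear'] (min_width=4, slack=11)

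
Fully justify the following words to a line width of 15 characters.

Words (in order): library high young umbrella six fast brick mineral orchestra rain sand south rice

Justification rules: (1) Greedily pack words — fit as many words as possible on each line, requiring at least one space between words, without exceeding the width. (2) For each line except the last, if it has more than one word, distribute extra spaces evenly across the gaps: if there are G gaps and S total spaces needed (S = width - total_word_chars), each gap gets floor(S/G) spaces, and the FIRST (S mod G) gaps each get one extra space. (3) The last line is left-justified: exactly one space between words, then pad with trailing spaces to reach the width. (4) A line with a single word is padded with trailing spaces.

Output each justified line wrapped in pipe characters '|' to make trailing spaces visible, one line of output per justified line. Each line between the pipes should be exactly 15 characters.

Line 1: ['library', 'high'] (min_width=12, slack=3)
Line 2: ['young', 'umbrella'] (min_width=14, slack=1)
Line 3: ['six', 'fast', 'brick'] (min_width=14, slack=1)
Line 4: ['mineral'] (min_width=7, slack=8)
Line 5: ['orchestra', 'rain'] (min_width=14, slack=1)
Line 6: ['sand', 'south', 'rice'] (min_width=15, slack=0)

Answer: |library    high|
|young  umbrella|
|six  fast brick|
|mineral        |
|orchestra  rain|
|sand south rice|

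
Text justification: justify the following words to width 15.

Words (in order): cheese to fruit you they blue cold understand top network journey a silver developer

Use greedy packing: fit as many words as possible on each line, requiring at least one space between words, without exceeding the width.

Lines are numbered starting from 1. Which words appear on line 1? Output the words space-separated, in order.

Answer: cheese to fruit

Derivation:
Line 1: ['cheese', 'to', 'fruit'] (min_width=15, slack=0)
Line 2: ['you', 'they', 'blue'] (min_width=13, slack=2)
Line 3: ['cold', 'understand'] (min_width=15, slack=0)
Line 4: ['top', 'network'] (min_width=11, slack=4)
Line 5: ['journey', 'a'] (min_width=9, slack=6)
Line 6: ['silver'] (min_width=6, slack=9)
Line 7: ['developer'] (min_width=9, slack=6)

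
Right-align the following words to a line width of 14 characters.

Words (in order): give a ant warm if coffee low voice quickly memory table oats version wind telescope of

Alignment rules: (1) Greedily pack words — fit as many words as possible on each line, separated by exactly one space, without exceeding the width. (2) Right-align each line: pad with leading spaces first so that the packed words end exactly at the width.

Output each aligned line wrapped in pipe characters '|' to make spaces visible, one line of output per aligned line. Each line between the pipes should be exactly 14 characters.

Line 1: ['give', 'a', 'ant'] (min_width=10, slack=4)
Line 2: ['warm', 'if', 'coffee'] (min_width=14, slack=0)
Line 3: ['low', 'voice'] (min_width=9, slack=5)
Line 4: ['quickly', 'memory'] (min_width=14, slack=0)
Line 5: ['table', 'oats'] (min_width=10, slack=4)
Line 6: ['version', 'wind'] (min_width=12, slack=2)
Line 7: ['telescope', 'of'] (min_width=12, slack=2)

Answer: |    give a ant|
|warm if coffee|
|     low voice|
|quickly memory|
|    table oats|
|  version wind|
|  telescope of|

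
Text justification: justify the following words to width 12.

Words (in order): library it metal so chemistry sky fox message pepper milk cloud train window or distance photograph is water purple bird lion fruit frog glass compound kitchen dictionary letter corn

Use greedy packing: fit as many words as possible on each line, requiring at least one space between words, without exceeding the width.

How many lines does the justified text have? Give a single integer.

Line 1: ['library', 'it'] (min_width=10, slack=2)
Line 2: ['metal', 'so'] (min_width=8, slack=4)
Line 3: ['chemistry'] (min_width=9, slack=3)
Line 4: ['sky', 'fox'] (min_width=7, slack=5)
Line 5: ['message'] (min_width=7, slack=5)
Line 6: ['pepper', 'milk'] (min_width=11, slack=1)
Line 7: ['cloud', 'train'] (min_width=11, slack=1)
Line 8: ['window', 'or'] (min_width=9, slack=3)
Line 9: ['distance'] (min_width=8, slack=4)
Line 10: ['photograph'] (min_width=10, slack=2)
Line 11: ['is', 'water'] (min_width=8, slack=4)
Line 12: ['purple', 'bird'] (min_width=11, slack=1)
Line 13: ['lion', 'fruit'] (min_width=10, slack=2)
Line 14: ['frog', 'glass'] (min_width=10, slack=2)
Line 15: ['compound'] (min_width=8, slack=4)
Line 16: ['kitchen'] (min_width=7, slack=5)
Line 17: ['dictionary'] (min_width=10, slack=2)
Line 18: ['letter', 'corn'] (min_width=11, slack=1)
Total lines: 18

Answer: 18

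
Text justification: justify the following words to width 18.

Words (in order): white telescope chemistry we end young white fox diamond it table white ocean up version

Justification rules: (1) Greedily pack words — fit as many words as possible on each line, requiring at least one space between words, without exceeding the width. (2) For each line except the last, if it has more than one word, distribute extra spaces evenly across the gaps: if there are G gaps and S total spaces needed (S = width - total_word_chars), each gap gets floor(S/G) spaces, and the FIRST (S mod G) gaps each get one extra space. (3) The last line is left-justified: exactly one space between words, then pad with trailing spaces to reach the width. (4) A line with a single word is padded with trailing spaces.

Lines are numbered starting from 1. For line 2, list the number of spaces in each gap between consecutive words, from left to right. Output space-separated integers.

Line 1: ['white', 'telescope'] (min_width=15, slack=3)
Line 2: ['chemistry', 'we', 'end'] (min_width=16, slack=2)
Line 3: ['young', 'white', 'fox'] (min_width=15, slack=3)
Line 4: ['diamond', 'it', 'table'] (min_width=16, slack=2)
Line 5: ['white', 'ocean', 'up'] (min_width=14, slack=4)
Line 6: ['version'] (min_width=7, slack=11)

Answer: 2 2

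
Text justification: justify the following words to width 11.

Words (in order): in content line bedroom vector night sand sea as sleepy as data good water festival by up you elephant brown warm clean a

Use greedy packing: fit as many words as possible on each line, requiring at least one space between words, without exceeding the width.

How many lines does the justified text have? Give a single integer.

Answer: 14

Derivation:
Line 1: ['in', 'content'] (min_width=10, slack=1)
Line 2: ['line'] (min_width=4, slack=7)
Line 3: ['bedroom'] (min_width=7, slack=4)
Line 4: ['vector'] (min_width=6, slack=5)
Line 5: ['night', 'sand'] (min_width=10, slack=1)
Line 6: ['sea', 'as'] (min_width=6, slack=5)
Line 7: ['sleepy', 'as'] (min_width=9, slack=2)
Line 8: ['data', 'good'] (min_width=9, slack=2)
Line 9: ['water'] (min_width=5, slack=6)
Line 10: ['festival', 'by'] (min_width=11, slack=0)
Line 11: ['up', 'you'] (min_width=6, slack=5)
Line 12: ['elephant'] (min_width=8, slack=3)
Line 13: ['brown', 'warm'] (min_width=10, slack=1)
Line 14: ['clean', 'a'] (min_width=7, slack=4)
Total lines: 14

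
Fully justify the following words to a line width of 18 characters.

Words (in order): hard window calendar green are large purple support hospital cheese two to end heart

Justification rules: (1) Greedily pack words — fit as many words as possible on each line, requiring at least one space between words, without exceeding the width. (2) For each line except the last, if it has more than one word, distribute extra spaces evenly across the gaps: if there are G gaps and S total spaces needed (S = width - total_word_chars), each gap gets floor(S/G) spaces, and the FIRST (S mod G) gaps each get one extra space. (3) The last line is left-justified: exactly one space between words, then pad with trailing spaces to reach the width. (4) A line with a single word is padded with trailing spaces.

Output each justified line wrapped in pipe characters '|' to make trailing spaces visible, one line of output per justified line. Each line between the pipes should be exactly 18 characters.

Answer: |hard        window|
|calendar green are|
|large       purple|
|support   hospital|
|cheese  two to end|
|heart             |

Derivation:
Line 1: ['hard', 'window'] (min_width=11, slack=7)
Line 2: ['calendar', 'green', 'are'] (min_width=18, slack=0)
Line 3: ['large', 'purple'] (min_width=12, slack=6)
Line 4: ['support', 'hospital'] (min_width=16, slack=2)
Line 5: ['cheese', 'two', 'to', 'end'] (min_width=17, slack=1)
Line 6: ['heart'] (min_width=5, slack=13)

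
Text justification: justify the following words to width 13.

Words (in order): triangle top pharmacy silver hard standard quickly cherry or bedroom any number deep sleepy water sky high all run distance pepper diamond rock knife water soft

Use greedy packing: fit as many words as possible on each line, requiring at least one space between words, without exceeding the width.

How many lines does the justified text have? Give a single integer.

Answer: 15

Derivation:
Line 1: ['triangle', 'top'] (min_width=12, slack=1)
Line 2: ['pharmacy'] (min_width=8, slack=5)
Line 3: ['silver', 'hard'] (min_width=11, slack=2)
Line 4: ['standard'] (min_width=8, slack=5)
Line 5: ['quickly'] (min_width=7, slack=6)
Line 6: ['cherry', 'or'] (min_width=9, slack=4)
Line 7: ['bedroom', 'any'] (min_width=11, slack=2)
Line 8: ['number', 'deep'] (min_width=11, slack=2)
Line 9: ['sleepy', 'water'] (min_width=12, slack=1)
Line 10: ['sky', 'high', 'all'] (min_width=12, slack=1)
Line 11: ['run', 'distance'] (min_width=12, slack=1)
Line 12: ['pepper'] (min_width=6, slack=7)
Line 13: ['diamond', 'rock'] (min_width=12, slack=1)
Line 14: ['knife', 'water'] (min_width=11, slack=2)
Line 15: ['soft'] (min_width=4, slack=9)
Total lines: 15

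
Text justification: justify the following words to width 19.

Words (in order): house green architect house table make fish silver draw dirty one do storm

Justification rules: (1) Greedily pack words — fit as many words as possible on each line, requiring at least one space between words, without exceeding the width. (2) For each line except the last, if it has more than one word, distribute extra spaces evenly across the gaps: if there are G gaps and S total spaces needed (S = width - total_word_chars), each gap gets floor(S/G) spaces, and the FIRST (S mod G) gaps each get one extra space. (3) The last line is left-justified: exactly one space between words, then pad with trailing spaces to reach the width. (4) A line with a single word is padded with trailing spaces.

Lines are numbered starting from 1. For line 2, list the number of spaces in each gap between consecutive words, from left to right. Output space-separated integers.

Line 1: ['house', 'green'] (min_width=11, slack=8)
Line 2: ['architect', 'house'] (min_width=15, slack=4)
Line 3: ['table', 'make', 'fish'] (min_width=15, slack=4)
Line 4: ['silver', 'draw', 'dirty'] (min_width=17, slack=2)
Line 5: ['one', 'do', 'storm'] (min_width=12, slack=7)

Answer: 5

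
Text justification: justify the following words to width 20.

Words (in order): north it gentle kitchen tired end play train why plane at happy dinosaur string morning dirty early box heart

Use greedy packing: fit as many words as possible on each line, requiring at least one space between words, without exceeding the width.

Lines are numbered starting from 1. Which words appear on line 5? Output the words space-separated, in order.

Line 1: ['north', 'it', 'gentle'] (min_width=15, slack=5)
Line 2: ['kitchen', 'tired', 'end'] (min_width=17, slack=3)
Line 3: ['play', 'train', 'why', 'plane'] (min_width=20, slack=0)
Line 4: ['at', 'happy', 'dinosaur'] (min_width=17, slack=3)
Line 5: ['string', 'morning', 'dirty'] (min_width=20, slack=0)
Line 6: ['early', 'box', 'heart'] (min_width=15, slack=5)

Answer: string morning dirty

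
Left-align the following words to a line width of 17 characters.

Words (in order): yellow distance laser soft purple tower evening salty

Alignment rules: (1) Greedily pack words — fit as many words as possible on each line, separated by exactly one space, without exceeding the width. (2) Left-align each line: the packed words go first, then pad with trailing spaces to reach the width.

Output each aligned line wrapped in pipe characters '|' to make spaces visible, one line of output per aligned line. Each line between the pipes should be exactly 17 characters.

Answer: |yellow distance  |
|laser soft purple|
|tower evening    |
|salty            |

Derivation:
Line 1: ['yellow', 'distance'] (min_width=15, slack=2)
Line 2: ['laser', 'soft', 'purple'] (min_width=17, slack=0)
Line 3: ['tower', 'evening'] (min_width=13, slack=4)
Line 4: ['salty'] (min_width=5, slack=12)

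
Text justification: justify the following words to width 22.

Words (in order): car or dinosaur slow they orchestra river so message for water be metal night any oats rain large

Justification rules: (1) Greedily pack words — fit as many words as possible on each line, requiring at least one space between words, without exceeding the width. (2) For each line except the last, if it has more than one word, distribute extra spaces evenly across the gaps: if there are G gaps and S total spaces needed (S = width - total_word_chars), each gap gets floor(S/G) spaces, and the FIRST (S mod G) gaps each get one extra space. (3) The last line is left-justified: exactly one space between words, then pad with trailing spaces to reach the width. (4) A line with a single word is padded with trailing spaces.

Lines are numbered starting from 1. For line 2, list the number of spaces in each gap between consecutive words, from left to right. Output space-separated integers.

Answer: 2 2

Derivation:
Line 1: ['car', 'or', 'dinosaur', 'slow'] (min_width=20, slack=2)
Line 2: ['they', 'orchestra', 'river'] (min_width=20, slack=2)
Line 3: ['so', 'message', 'for', 'water'] (min_width=20, slack=2)
Line 4: ['be', 'metal', 'night', 'any'] (min_width=18, slack=4)
Line 5: ['oats', 'rain', 'large'] (min_width=15, slack=7)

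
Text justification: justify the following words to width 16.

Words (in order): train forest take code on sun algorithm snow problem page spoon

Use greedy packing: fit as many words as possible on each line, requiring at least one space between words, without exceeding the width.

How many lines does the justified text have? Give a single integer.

Answer: 5

Derivation:
Line 1: ['train', 'forest'] (min_width=12, slack=4)
Line 2: ['take', 'code', 'on', 'sun'] (min_width=16, slack=0)
Line 3: ['algorithm', 'snow'] (min_width=14, slack=2)
Line 4: ['problem', 'page'] (min_width=12, slack=4)
Line 5: ['spoon'] (min_width=5, slack=11)
Total lines: 5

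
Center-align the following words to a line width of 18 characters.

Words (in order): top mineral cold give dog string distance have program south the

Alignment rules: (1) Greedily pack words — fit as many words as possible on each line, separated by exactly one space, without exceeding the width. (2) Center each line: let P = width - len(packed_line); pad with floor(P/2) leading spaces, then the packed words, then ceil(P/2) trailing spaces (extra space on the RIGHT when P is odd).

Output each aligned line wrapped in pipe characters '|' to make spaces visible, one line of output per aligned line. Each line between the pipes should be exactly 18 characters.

Line 1: ['top', 'mineral', 'cold'] (min_width=16, slack=2)
Line 2: ['give', 'dog', 'string'] (min_width=15, slack=3)
Line 3: ['distance', 'have'] (min_width=13, slack=5)
Line 4: ['program', 'south', 'the'] (min_width=17, slack=1)

Answer: | top mineral cold |
| give dog string  |
|  distance have   |
|program south the |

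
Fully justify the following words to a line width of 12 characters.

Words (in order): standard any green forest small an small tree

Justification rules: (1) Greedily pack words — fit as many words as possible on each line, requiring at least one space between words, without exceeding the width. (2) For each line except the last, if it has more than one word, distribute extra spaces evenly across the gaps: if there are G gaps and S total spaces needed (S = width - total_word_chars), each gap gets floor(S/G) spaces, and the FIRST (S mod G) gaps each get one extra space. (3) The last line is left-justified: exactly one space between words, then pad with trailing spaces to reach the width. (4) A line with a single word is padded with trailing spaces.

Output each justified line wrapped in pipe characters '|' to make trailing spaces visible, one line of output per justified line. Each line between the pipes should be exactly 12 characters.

Line 1: ['standard', 'any'] (min_width=12, slack=0)
Line 2: ['green', 'forest'] (min_width=12, slack=0)
Line 3: ['small', 'an'] (min_width=8, slack=4)
Line 4: ['small', 'tree'] (min_width=10, slack=2)

Answer: |standard any|
|green forest|
|small     an|
|small tree  |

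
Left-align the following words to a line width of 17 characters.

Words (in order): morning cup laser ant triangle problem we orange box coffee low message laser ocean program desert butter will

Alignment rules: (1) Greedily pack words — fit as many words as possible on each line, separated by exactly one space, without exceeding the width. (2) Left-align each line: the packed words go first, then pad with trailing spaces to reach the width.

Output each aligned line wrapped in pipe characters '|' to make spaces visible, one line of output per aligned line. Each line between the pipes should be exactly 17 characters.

Line 1: ['morning', 'cup', 'laser'] (min_width=17, slack=0)
Line 2: ['ant', 'triangle'] (min_width=12, slack=5)
Line 3: ['problem', 'we', 'orange'] (min_width=17, slack=0)
Line 4: ['box', 'coffee', 'low'] (min_width=14, slack=3)
Line 5: ['message', 'laser'] (min_width=13, slack=4)
Line 6: ['ocean', 'program'] (min_width=13, slack=4)
Line 7: ['desert', 'butter'] (min_width=13, slack=4)
Line 8: ['will'] (min_width=4, slack=13)

Answer: |morning cup laser|
|ant triangle     |
|problem we orange|
|box coffee low   |
|message laser    |
|ocean program    |
|desert butter    |
|will             |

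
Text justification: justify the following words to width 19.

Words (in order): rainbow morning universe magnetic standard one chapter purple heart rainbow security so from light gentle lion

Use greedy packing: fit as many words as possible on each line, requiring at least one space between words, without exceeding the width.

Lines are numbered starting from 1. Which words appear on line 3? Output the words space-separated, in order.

Line 1: ['rainbow', 'morning'] (min_width=15, slack=4)
Line 2: ['universe', 'magnetic'] (min_width=17, slack=2)
Line 3: ['standard', 'one'] (min_width=12, slack=7)
Line 4: ['chapter', 'purple'] (min_width=14, slack=5)
Line 5: ['heart', 'rainbow'] (min_width=13, slack=6)
Line 6: ['security', 'so', 'from'] (min_width=16, slack=3)
Line 7: ['light', 'gentle', 'lion'] (min_width=17, slack=2)

Answer: standard one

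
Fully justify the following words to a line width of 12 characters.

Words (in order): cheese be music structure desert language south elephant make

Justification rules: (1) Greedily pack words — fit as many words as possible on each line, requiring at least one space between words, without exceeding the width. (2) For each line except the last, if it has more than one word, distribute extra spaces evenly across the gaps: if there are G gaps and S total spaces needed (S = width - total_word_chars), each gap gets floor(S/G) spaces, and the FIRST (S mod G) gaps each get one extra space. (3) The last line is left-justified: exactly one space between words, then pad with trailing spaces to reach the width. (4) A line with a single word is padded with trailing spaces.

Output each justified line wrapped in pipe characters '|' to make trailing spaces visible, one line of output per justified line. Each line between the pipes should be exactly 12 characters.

Answer: |cheese    be|
|music       |
|structure   |
|desert      |
|language    |
|south       |
|elephant    |
|make        |

Derivation:
Line 1: ['cheese', 'be'] (min_width=9, slack=3)
Line 2: ['music'] (min_width=5, slack=7)
Line 3: ['structure'] (min_width=9, slack=3)
Line 4: ['desert'] (min_width=6, slack=6)
Line 5: ['language'] (min_width=8, slack=4)
Line 6: ['south'] (min_width=5, slack=7)
Line 7: ['elephant'] (min_width=8, slack=4)
Line 8: ['make'] (min_width=4, slack=8)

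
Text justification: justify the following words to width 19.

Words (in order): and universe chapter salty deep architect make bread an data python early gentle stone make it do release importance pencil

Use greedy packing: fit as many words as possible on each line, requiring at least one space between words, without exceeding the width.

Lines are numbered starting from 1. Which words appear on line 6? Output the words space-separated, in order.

Answer: stone make it do

Derivation:
Line 1: ['and', 'universe'] (min_width=12, slack=7)
Line 2: ['chapter', 'salty', 'deep'] (min_width=18, slack=1)
Line 3: ['architect', 'make'] (min_width=14, slack=5)
Line 4: ['bread', 'an', 'data'] (min_width=13, slack=6)
Line 5: ['python', 'early', 'gentle'] (min_width=19, slack=0)
Line 6: ['stone', 'make', 'it', 'do'] (min_width=16, slack=3)
Line 7: ['release', 'importance'] (min_width=18, slack=1)
Line 8: ['pencil'] (min_width=6, slack=13)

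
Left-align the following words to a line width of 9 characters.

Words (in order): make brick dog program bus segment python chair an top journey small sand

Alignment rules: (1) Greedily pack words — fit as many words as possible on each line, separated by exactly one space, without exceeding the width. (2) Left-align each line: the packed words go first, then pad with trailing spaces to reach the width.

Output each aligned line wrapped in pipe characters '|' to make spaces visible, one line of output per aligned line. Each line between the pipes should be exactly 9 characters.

Line 1: ['make'] (min_width=4, slack=5)
Line 2: ['brick', 'dog'] (min_width=9, slack=0)
Line 3: ['program'] (min_width=7, slack=2)
Line 4: ['bus'] (min_width=3, slack=6)
Line 5: ['segment'] (min_width=7, slack=2)
Line 6: ['python'] (min_width=6, slack=3)
Line 7: ['chair', 'an'] (min_width=8, slack=1)
Line 8: ['top'] (min_width=3, slack=6)
Line 9: ['journey'] (min_width=7, slack=2)
Line 10: ['small'] (min_width=5, slack=4)
Line 11: ['sand'] (min_width=4, slack=5)

Answer: |make     |
|brick dog|
|program  |
|bus      |
|segment  |
|python   |
|chair an |
|top      |
|journey  |
|small    |
|sand     |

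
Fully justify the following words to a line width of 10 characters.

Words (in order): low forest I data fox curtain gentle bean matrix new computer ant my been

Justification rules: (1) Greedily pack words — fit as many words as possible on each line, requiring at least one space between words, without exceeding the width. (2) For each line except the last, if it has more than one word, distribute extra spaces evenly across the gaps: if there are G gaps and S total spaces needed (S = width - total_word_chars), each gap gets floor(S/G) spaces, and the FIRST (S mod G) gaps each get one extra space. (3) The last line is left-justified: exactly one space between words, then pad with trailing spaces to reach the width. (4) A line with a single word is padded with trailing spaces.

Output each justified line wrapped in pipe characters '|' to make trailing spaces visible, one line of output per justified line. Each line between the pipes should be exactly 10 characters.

Answer: |low forest|
|I data fox|
|curtain   |
|gentle    |
|bean      |
|matrix new|
|computer  |
|ant     my|
|been      |

Derivation:
Line 1: ['low', 'forest'] (min_width=10, slack=0)
Line 2: ['I', 'data', 'fox'] (min_width=10, slack=0)
Line 3: ['curtain'] (min_width=7, slack=3)
Line 4: ['gentle'] (min_width=6, slack=4)
Line 5: ['bean'] (min_width=4, slack=6)
Line 6: ['matrix', 'new'] (min_width=10, slack=0)
Line 7: ['computer'] (min_width=8, slack=2)
Line 8: ['ant', 'my'] (min_width=6, slack=4)
Line 9: ['been'] (min_width=4, slack=6)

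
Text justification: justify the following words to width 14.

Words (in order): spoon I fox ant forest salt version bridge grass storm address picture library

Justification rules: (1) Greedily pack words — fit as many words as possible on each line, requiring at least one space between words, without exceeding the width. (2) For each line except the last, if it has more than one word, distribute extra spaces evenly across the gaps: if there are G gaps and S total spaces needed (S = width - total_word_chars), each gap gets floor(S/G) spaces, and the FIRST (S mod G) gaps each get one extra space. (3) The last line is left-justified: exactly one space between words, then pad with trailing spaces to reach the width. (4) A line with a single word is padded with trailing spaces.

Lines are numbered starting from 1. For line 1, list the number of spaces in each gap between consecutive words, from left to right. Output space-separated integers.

Line 1: ['spoon', 'I', 'fox'] (min_width=11, slack=3)
Line 2: ['ant', 'forest'] (min_width=10, slack=4)
Line 3: ['salt', 'version'] (min_width=12, slack=2)
Line 4: ['bridge', 'grass'] (min_width=12, slack=2)
Line 5: ['storm', 'address'] (min_width=13, slack=1)
Line 6: ['picture'] (min_width=7, slack=7)
Line 7: ['library'] (min_width=7, slack=7)

Answer: 3 2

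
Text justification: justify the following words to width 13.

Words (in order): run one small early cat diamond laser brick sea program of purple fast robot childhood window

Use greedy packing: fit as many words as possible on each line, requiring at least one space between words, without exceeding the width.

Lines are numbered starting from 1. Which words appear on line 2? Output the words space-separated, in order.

Line 1: ['run', 'one', 'small'] (min_width=13, slack=0)
Line 2: ['early', 'cat'] (min_width=9, slack=4)
Line 3: ['diamond', 'laser'] (min_width=13, slack=0)
Line 4: ['brick', 'sea'] (min_width=9, slack=4)
Line 5: ['program', 'of'] (min_width=10, slack=3)
Line 6: ['purple', 'fast'] (min_width=11, slack=2)
Line 7: ['robot'] (min_width=5, slack=8)
Line 8: ['childhood'] (min_width=9, slack=4)
Line 9: ['window'] (min_width=6, slack=7)

Answer: early cat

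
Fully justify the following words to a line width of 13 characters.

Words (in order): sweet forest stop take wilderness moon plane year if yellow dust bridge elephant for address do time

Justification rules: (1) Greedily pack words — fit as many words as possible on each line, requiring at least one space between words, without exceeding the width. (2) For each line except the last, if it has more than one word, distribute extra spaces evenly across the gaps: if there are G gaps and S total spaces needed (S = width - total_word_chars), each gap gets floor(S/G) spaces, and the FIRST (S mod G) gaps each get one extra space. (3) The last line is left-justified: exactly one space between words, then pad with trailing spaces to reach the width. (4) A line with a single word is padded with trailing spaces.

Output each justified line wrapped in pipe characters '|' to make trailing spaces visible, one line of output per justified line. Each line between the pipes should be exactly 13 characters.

Answer: |sweet  forest|
|stop     take|
|wilderness   |
|moon    plane|
|year       if|
|yellow   dust|
|bridge       |
|elephant  for|
|address    do|
|time         |

Derivation:
Line 1: ['sweet', 'forest'] (min_width=12, slack=1)
Line 2: ['stop', 'take'] (min_width=9, slack=4)
Line 3: ['wilderness'] (min_width=10, slack=3)
Line 4: ['moon', 'plane'] (min_width=10, slack=3)
Line 5: ['year', 'if'] (min_width=7, slack=6)
Line 6: ['yellow', 'dust'] (min_width=11, slack=2)
Line 7: ['bridge'] (min_width=6, slack=7)
Line 8: ['elephant', 'for'] (min_width=12, slack=1)
Line 9: ['address', 'do'] (min_width=10, slack=3)
Line 10: ['time'] (min_width=4, slack=9)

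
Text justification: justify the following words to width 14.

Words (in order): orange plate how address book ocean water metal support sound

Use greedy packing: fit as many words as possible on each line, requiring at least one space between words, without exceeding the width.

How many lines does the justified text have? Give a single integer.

Answer: 5

Derivation:
Line 1: ['orange', 'plate'] (min_width=12, slack=2)
Line 2: ['how', 'address'] (min_width=11, slack=3)
Line 3: ['book', 'ocean'] (min_width=10, slack=4)
Line 4: ['water', 'metal'] (min_width=11, slack=3)
Line 5: ['support', 'sound'] (min_width=13, slack=1)
Total lines: 5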